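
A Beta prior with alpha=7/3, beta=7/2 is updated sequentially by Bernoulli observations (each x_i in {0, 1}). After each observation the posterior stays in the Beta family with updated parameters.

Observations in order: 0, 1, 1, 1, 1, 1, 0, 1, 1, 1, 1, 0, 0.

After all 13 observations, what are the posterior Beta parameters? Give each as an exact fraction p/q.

alpha=34/3, beta=15/2

obs 1: x=0 → posterior Beta(7/3, 9/2)
obs 2: x=1 → posterior Beta(10/3, 9/2)
obs 3: x=1 → posterior Beta(13/3, 9/2)
obs 4: x=1 → posterior Beta(16/3, 9/2)
obs 5: x=1 → posterior Beta(19/3, 9/2)
obs 6: x=1 → posterior Beta(22/3, 9/2)
obs 7: x=0 → posterior Beta(22/3, 11/2)
obs 8: x=1 → posterior Beta(25/3, 11/2)
obs 9: x=1 → posterior Beta(28/3, 11/2)
obs 10: x=1 → posterior Beta(31/3, 11/2)
obs 11: x=1 → posterior Beta(34/3, 11/2)
obs 12: x=0 → posterior Beta(34/3, 13/2)
obs 13: x=0 → posterior Beta(34/3, 15/2)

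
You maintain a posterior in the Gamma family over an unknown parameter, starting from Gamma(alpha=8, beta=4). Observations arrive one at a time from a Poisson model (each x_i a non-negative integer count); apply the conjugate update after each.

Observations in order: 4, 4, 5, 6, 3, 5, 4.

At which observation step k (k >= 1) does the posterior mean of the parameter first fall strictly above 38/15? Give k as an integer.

k = 2

obs 1: x=4 → posterior Gamma(12, 5)
obs 2: x=4 → posterior Gamma(16, 6)
obs 3: x=5 → posterior Gamma(21, 7)
obs 4: x=6 → posterior Gamma(27, 8)
obs 5: x=3 → posterior Gamma(30, 9)
obs 6: x=5 → posterior Gamma(35, 10)
obs 7: x=4 → posterior Gamma(39, 11)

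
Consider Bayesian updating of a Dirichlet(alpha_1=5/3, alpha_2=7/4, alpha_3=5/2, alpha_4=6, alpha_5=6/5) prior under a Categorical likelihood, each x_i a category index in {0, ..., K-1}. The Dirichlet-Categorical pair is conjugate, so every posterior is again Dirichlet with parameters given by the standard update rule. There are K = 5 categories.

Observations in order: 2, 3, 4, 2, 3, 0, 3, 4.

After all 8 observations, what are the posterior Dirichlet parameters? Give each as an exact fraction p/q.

obs 1: x=2 → posterior Dirichlet(5/3, 7/4, 7/2, 6, 6/5)
obs 2: x=3 → posterior Dirichlet(5/3, 7/4, 7/2, 7, 6/5)
obs 3: x=4 → posterior Dirichlet(5/3, 7/4, 7/2, 7, 11/5)
obs 4: x=2 → posterior Dirichlet(5/3, 7/4, 9/2, 7, 11/5)
obs 5: x=3 → posterior Dirichlet(5/3, 7/4, 9/2, 8, 11/5)
obs 6: x=0 → posterior Dirichlet(8/3, 7/4, 9/2, 8, 11/5)
obs 7: x=3 → posterior Dirichlet(8/3, 7/4, 9/2, 9, 11/5)
obs 8: x=4 → posterior Dirichlet(8/3, 7/4, 9/2, 9, 16/5)

alpha_1=8/3, alpha_2=7/4, alpha_3=9/2, alpha_4=9, alpha_5=16/5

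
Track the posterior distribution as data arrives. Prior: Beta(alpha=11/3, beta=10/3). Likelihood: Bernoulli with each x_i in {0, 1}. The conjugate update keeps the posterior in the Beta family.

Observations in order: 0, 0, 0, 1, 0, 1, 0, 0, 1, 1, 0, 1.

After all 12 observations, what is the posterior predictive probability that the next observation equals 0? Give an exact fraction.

obs 1: x=0 → posterior Beta(11/3, 13/3)
obs 2: x=0 → posterior Beta(11/3, 16/3)
obs 3: x=0 → posterior Beta(11/3, 19/3)
obs 4: x=1 → posterior Beta(14/3, 19/3)
obs 5: x=0 → posterior Beta(14/3, 22/3)
obs 6: x=1 → posterior Beta(17/3, 22/3)
obs 7: x=0 → posterior Beta(17/3, 25/3)
obs 8: x=0 → posterior Beta(17/3, 28/3)
obs 9: x=1 → posterior Beta(20/3, 28/3)
obs 10: x=1 → posterior Beta(23/3, 28/3)
obs 11: x=0 → posterior Beta(23/3, 31/3)
obs 12: x=1 → posterior Beta(26/3, 31/3)

31/57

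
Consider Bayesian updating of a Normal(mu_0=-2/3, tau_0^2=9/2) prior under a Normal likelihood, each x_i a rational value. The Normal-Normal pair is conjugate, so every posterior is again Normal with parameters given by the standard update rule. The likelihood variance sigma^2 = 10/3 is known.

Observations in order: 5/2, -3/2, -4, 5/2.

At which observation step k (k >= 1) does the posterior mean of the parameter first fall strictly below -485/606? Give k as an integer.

k = 3

obs 1: x=5/2 → posterior Normal(325/282, 90/47)
obs 2: x=-3/2 → posterior Normal(41/222, 45/37)
obs 3: x=-4 → posterior Normal(-283/303, 90/101)
obs 4: x=5/2 → posterior Normal(-161/768, 45/64)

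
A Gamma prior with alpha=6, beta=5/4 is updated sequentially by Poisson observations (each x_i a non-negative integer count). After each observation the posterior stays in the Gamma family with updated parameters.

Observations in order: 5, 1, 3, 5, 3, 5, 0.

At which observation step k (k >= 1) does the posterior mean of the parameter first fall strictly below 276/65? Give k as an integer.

k = 2

obs 1: x=5 → posterior Gamma(11, 9/4)
obs 2: x=1 → posterior Gamma(12, 13/4)
obs 3: x=3 → posterior Gamma(15, 17/4)
obs 4: x=5 → posterior Gamma(20, 21/4)
obs 5: x=3 → posterior Gamma(23, 25/4)
obs 6: x=5 → posterior Gamma(28, 29/4)
obs 7: x=0 → posterior Gamma(28, 33/4)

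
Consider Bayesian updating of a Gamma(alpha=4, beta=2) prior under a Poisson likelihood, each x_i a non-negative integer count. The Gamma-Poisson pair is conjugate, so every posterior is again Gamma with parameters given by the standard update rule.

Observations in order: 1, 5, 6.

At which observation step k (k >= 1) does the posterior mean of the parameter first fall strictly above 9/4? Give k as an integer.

obs 1: x=1 → posterior Gamma(5, 3)
obs 2: x=5 → posterior Gamma(10, 4)
obs 3: x=6 → posterior Gamma(16, 5)

k = 2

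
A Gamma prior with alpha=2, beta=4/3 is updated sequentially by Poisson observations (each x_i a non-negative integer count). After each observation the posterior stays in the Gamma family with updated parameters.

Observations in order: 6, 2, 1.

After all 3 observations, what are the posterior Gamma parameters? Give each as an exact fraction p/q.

obs 1: x=6 → posterior Gamma(8, 7/3)
obs 2: x=2 → posterior Gamma(10, 10/3)
obs 3: x=1 → posterior Gamma(11, 13/3)

alpha=11, beta=13/3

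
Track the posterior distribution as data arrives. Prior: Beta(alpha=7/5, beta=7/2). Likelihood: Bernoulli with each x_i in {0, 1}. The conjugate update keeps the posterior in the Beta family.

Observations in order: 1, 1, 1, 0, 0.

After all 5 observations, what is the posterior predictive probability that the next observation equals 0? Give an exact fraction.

5/9

obs 1: x=1 → posterior Beta(12/5, 7/2)
obs 2: x=1 → posterior Beta(17/5, 7/2)
obs 3: x=1 → posterior Beta(22/5, 7/2)
obs 4: x=0 → posterior Beta(22/5, 9/2)
obs 5: x=0 → posterior Beta(22/5, 11/2)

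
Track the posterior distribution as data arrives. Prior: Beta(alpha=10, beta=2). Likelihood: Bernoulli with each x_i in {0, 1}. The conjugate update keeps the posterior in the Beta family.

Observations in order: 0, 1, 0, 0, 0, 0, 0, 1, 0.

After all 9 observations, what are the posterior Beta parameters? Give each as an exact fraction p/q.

alpha=12, beta=9

obs 1: x=0 → posterior Beta(10, 3)
obs 2: x=1 → posterior Beta(11, 3)
obs 3: x=0 → posterior Beta(11, 4)
obs 4: x=0 → posterior Beta(11, 5)
obs 5: x=0 → posterior Beta(11, 6)
obs 6: x=0 → posterior Beta(11, 7)
obs 7: x=0 → posterior Beta(11, 8)
obs 8: x=1 → posterior Beta(12, 8)
obs 9: x=0 → posterior Beta(12, 9)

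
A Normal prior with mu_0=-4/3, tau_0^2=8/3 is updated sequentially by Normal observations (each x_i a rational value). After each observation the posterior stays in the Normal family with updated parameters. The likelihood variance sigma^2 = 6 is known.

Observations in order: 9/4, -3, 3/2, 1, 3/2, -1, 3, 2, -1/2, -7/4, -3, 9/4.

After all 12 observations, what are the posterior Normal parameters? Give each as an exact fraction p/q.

obs 1: x=9/4 → posterior Normal(-3/13, 24/13)
obs 2: x=-3 → posterior Normal(-15/17, 24/17)
obs 3: x=3/2 → posterior Normal(-3/7, 8/7)
obs 4: x=1 → posterior Normal(-1/5, 24/25)
obs 5: x=3/2 → posterior Normal(1/29, 24/29)
obs 6: x=-1 → posterior Normal(-1/11, 8/11)
obs 7: x=3 → posterior Normal(9/37, 24/37)
obs 8: x=2 → posterior Normal(17/41, 24/41)
obs 9: x=-1/2 → posterior Normal(1/3, 8/15)
obs 10: x=-7/4 → posterior Normal(8/49, 24/49)
obs 11: x=-3 → posterior Normal(-4/53, 24/53)
obs 12: x=9/4 → posterior Normal(5/57, 8/19)

mu_0=5/57, tau_0^2=8/19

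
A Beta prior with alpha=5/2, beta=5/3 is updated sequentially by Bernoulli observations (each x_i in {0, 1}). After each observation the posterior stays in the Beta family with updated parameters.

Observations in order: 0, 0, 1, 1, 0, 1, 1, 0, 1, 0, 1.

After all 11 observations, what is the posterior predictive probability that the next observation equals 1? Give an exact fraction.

51/91

obs 1: x=0 → posterior Beta(5/2, 8/3)
obs 2: x=0 → posterior Beta(5/2, 11/3)
obs 3: x=1 → posterior Beta(7/2, 11/3)
obs 4: x=1 → posterior Beta(9/2, 11/3)
obs 5: x=0 → posterior Beta(9/2, 14/3)
obs 6: x=1 → posterior Beta(11/2, 14/3)
obs 7: x=1 → posterior Beta(13/2, 14/3)
obs 8: x=0 → posterior Beta(13/2, 17/3)
obs 9: x=1 → posterior Beta(15/2, 17/3)
obs 10: x=0 → posterior Beta(15/2, 20/3)
obs 11: x=1 → posterior Beta(17/2, 20/3)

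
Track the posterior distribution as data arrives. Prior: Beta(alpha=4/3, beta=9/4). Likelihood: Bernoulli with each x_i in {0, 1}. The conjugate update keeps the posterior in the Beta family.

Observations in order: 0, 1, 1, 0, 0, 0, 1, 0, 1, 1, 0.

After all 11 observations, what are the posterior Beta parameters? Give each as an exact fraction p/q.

obs 1: x=0 → posterior Beta(4/3, 13/4)
obs 2: x=1 → posterior Beta(7/3, 13/4)
obs 3: x=1 → posterior Beta(10/3, 13/4)
obs 4: x=0 → posterior Beta(10/3, 17/4)
obs 5: x=0 → posterior Beta(10/3, 21/4)
obs 6: x=0 → posterior Beta(10/3, 25/4)
obs 7: x=1 → posterior Beta(13/3, 25/4)
obs 8: x=0 → posterior Beta(13/3, 29/4)
obs 9: x=1 → posterior Beta(16/3, 29/4)
obs 10: x=1 → posterior Beta(19/3, 29/4)
obs 11: x=0 → posterior Beta(19/3, 33/4)

alpha=19/3, beta=33/4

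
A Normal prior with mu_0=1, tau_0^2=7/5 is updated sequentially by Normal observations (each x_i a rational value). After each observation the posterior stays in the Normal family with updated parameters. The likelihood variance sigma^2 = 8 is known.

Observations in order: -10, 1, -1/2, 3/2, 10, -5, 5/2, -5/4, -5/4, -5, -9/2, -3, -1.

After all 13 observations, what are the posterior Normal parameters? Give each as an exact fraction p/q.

mu_0=-151/262, tau_0^2=56/131

obs 1: x=-10 → posterior Normal(-30/47, 56/47)
obs 2: x=1 → posterior Normal(-23/54, 28/27)
obs 3: x=-1/2 → posterior Normal(-53/122, 56/61)
obs 4: x=3/2 → posterior Normal(-4/17, 14/17)
obs 5: x=10 → posterior Normal(18/25, 56/75)
obs 6: x=-5 → posterior Normal(19/82, 28/41)
obs 7: x=5/2 → posterior Normal(73/178, 56/89)
obs 8: x=-5/4 → posterior Normal(37/128, 7/12)
obs 9: x=-5/4 → posterior Normal(19/103, 56/103)
obs 10: x=-5 → posterior Normal(-8/55, 28/55)
obs 11: x=-9/2 → posterior Normal(-95/234, 56/117)
obs 12: x=-3 → posterior Normal(-137/248, 14/31)
obs 13: x=-1 → posterior Normal(-151/262, 56/131)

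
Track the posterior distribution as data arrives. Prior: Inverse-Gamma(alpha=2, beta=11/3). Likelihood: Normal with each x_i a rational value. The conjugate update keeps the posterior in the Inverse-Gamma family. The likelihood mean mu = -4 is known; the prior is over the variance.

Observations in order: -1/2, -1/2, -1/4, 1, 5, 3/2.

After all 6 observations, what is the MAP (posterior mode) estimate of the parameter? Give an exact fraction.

8743/576

obs 1: x=-1/2 → posterior Inverse-Gamma(5/2, 235/24)
obs 2: x=-1/2 → posterior Inverse-Gamma(3, 191/12)
obs 3: x=-1/4 → posterior Inverse-Gamma(7/2, 2203/96)
obs 4: x=1 → posterior Inverse-Gamma(4, 3403/96)
obs 5: x=5 → posterior Inverse-Gamma(9/2, 7291/96)
obs 6: x=3/2 → posterior Inverse-Gamma(5, 8743/96)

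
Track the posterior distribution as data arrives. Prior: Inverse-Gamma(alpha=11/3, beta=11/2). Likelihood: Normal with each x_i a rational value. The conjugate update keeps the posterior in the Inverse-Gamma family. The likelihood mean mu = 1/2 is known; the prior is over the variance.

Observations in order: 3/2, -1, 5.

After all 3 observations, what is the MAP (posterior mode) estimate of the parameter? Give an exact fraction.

obs 1: x=3/2 → posterior Inverse-Gamma(25/6, 6)
obs 2: x=-1 → posterior Inverse-Gamma(14/3, 57/8)
obs 3: x=5 → posterior Inverse-Gamma(31/6, 69/4)

207/74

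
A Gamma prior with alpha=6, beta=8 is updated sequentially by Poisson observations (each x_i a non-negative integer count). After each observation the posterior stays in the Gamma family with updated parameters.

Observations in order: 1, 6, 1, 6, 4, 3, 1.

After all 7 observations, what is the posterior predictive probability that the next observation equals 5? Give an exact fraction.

5363064070011286921799182891845703125/170141183460469231731687303715884105728

obs 1: x=1 → posterior Gamma(7, 9)
obs 2: x=6 → posterior Gamma(13, 10)
obs 3: x=1 → posterior Gamma(14, 11)
obs 4: x=6 → posterior Gamma(20, 12)
obs 5: x=4 → posterior Gamma(24, 13)
obs 6: x=3 → posterior Gamma(27, 14)
obs 7: x=1 → posterior Gamma(28, 15)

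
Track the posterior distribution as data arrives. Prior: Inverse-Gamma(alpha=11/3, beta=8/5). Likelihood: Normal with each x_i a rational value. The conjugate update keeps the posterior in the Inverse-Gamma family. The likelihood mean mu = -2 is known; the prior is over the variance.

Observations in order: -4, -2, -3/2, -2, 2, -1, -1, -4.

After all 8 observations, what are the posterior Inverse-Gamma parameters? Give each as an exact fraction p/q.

alpha=23/3, beta=589/40

obs 1: x=-4 → posterior Inverse-Gamma(25/6, 18/5)
obs 2: x=-2 → posterior Inverse-Gamma(14/3, 18/5)
obs 3: x=-3/2 → posterior Inverse-Gamma(31/6, 149/40)
obs 4: x=-2 → posterior Inverse-Gamma(17/3, 149/40)
obs 5: x=2 → posterior Inverse-Gamma(37/6, 469/40)
obs 6: x=-1 → posterior Inverse-Gamma(20/3, 489/40)
obs 7: x=-1 → posterior Inverse-Gamma(43/6, 509/40)
obs 8: x=-4 → posterior Inverse-Gamma(23/3, 589/40)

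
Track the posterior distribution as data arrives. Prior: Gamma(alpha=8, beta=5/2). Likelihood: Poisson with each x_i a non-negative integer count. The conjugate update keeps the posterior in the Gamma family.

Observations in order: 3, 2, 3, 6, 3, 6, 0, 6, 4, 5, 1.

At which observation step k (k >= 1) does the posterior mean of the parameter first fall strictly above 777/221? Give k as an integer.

k = 6

obs 1: x=3 → posterior Gamma(11, 7/2)
obs 2: x=2 → posterior Gamma(13, 9/2)
obs 3: x=3 → posterior Gamma(16, 11/2)
obs 4: x=6 → posterior Gamma(22, 13/2)
obs 5: x=3 → posterior Gamma(25, 15/2)
obs 6: x=6 → posterior Gamma(31, 17/2)
obs 7: x=0 → posterior Gamma(31, 19/2)
obs 8: x=6 → posterior Gamma(37, 21/2)
obs 9: x=4 → posterior Gamma(41, 23/2)
obs 10: x=5 → posterior Gamma(46, 25/2)
obs 11: x=1 → posterior Gamma(47, 27/2)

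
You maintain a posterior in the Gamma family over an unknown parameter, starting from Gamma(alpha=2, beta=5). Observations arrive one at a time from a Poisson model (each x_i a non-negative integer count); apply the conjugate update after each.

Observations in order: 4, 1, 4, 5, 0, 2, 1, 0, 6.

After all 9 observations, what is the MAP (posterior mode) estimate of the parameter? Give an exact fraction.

obs 1: x=4 → posterior Gamma(6, 6)
obs 2: x=1 → posterior Gamma(7, 7)
obs 3: x=4 → posterior Gamma(11, 8)
obs 4: x=5 → posterior Gamma(16, 9)
obs 5: x=0 → posterior Gamma(16, 10)
obs 6: x=2 → posterior Gamma(18, 11)
obs 7: x=1 → posterior Gamma(19, 12)
obs 8: x=0 → posterior Gamma(19, 13)
obs 9: x=6 → posterior Gamma(25, 14)

12/7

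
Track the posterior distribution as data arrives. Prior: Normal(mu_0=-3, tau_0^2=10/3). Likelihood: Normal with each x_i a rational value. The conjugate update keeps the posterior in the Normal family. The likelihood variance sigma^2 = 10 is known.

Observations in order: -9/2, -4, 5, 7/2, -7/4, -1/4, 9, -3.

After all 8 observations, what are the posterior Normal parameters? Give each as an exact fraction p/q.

obs 1: x=-9/2 → posterior Normal(-27/8, 5/2)
obs 2: x=-4 → posterior Normal(-7/2, 2)
obs 3: x=5 → posterior Normal(-25/12, 5/3)
obs 4: x=7/2 → posterior Normal(-9/7, 10/7)
obs 5: x=-7/4 → posterior Normal(-43/32, 5/4)
obs 6: x=-1/4 → posterior Normal(-11/9, 10/9)
obs 7: x=9 → posterior Normal(-1/5, 1)
obs 8: x=-3 → posterior Normal(-5/11, 10/11)

mu_0=-5/11, tau_0^2=10/11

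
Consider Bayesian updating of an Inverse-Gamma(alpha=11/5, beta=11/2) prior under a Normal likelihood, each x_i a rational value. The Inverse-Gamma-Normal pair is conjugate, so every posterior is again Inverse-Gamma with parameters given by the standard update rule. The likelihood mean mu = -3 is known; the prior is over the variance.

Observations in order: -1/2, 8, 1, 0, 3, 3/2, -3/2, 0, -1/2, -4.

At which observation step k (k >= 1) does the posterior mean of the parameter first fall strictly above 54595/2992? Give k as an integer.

k = 2

obs 1: x=-1/2 → posterior Inverse-Gamma(27/10, 69/8)
obs 2: x=8 → posterior Inverse-Gamma(16/5, 553/8)
obs 3: x=1 → posterior Inverse-Gamma(37/10, 617/8)
obs 4: x=0 → posterior Inverse-Gamma(21/5, 653/8)
obs 5: x=3 → posterior Inverse-Gamma(47/10, 797/8)
obs 6: x=3/2 → posterior Inverse-Gamma(26/5, 439/4)
obs 7: x=-3/2 → posterior Inverse-Gamma(57/10, 887/8)
obs 8: x=0 → posterior Inverse-Gamma(31/5, 923/8)
obs 9: x=-1/2 → posterior Inverse-Gamma(67/10, 237/2)
obs 10: x=-4 → posterior Inverse-Gamma(36/5, 119)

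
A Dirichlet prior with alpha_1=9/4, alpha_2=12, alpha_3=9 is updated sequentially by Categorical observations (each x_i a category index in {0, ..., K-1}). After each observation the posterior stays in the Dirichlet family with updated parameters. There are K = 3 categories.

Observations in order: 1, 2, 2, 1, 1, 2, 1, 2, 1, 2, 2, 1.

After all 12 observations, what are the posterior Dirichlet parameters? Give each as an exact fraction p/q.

alpha_1=9/4, alpha_2=18, alpha_3=15

obs 1: x=1 → posterior Dirichlet(9/4, 13, 9)
obs 2: x=2 → posterior Dirichlet(9/4, 13, 10)
obs 3: x=2 → posterior Dirichlet(9/4, 13, 11)
obs 4: x=1 → posterior Dirichlet(9/4, 14, 11)
obs 5: x=1 → posterior Dirichlet(9/4, 15, 11)
obs 6: x=2 → posterior Dirichlet(9/4, 15, 12)
obs 7: x=1 → posterior Dirichlet(9/4, 16, 12)
obs 8: x=2 → posterior Dirichlet(9/4, 16, 13)
obs 9: x=1 → posterior Dirichlet(9/4, 17, 13)
obs 10: x=2 → posterior Dirichlet(9/4, 17, 14)
obs 11: x=2 → posterior Dirichlet(9/4, 17, 15)
obs 12: x=1 → posterior Dirichlet(9/4, 18, 15)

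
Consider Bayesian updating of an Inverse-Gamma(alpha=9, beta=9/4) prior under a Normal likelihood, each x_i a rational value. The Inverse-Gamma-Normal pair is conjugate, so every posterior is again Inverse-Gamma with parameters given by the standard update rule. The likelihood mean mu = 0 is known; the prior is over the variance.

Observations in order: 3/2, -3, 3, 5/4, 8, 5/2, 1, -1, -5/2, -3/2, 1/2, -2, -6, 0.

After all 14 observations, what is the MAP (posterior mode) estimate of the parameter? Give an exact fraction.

2357/544

obs 1: x=3/2 → posterior Inverse-Gamma(19/2, 27/8)
obs 2: x=-3 → posterior Inverse-Gamma(10, 63/8)
obs 3: x=3 → posterior Inverse-Gamma(21/2, 99/8)
obs 4: x=5/4 → posterior Inverse-Gamma(11, 421/32)
obs 5: x=8 → posterior Inverse-Gamma(23/2, 1445/32)
obs 6: x=5/2 → posterior Inverse-Gamma(12, 1545/32)
obs 7: x=1 → posterior Inverse-Gamma(25/2, 1561/32)
obs 8: x=-1 → posterior Inverse-Gamma(13, 1577/32)
obs 9: x=-5/2 → posterior Inverse-Gamma(27/2, 1677/32)
obs 10: x=-3/2 → posterior Inverse-Gamma(14, 1713/32)
obs 11: x=1/2 → posterior Inverse-Gamma(29/2, 1717/32)
obs 12: x=-2 → posterior Inverse-Gamma(15, 1781/32)
obs 13: x=-6 → posterior Inverse-Gamma(31/2, 2357/32)
obs 14: x=0 → posterior Inverse-Gamma(16, 2357/32)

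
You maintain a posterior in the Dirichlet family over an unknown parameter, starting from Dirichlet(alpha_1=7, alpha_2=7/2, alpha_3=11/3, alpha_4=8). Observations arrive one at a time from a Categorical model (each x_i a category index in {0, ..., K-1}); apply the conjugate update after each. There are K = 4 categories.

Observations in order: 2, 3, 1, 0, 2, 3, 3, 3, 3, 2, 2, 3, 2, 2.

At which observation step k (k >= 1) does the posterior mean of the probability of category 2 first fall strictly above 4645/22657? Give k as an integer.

k = 5

obs 1: x=2 → posterior Dirichlet(7, 7/2, 14/3, 8)
obs 2: x=3 → posterior Dirichlet(7, 7/2, 14/3, 9)
obs 3: x=1 → posterior Dirichlet(7, 9/2, 14/3, 9)
obs 4: x=0 → posterior Dirichlet(8, 9/2, 14/3, 9)
obs 5: x=2 → posterior Dirichlet(8, 9/2, 17/3, 9)
obs 6: x=3 → posterior Dirichlet(8, 9/2, 17/3, 10)
obs 7: x=3 → posterior Dirichlet(8, 9/2, 17/3, 11)
obs 8: x=3 → posterior Dirichlet(8, 9/2, 17/3, 12)
obs 9: x=3 → posterior Dirichlet(8, 9/2, 17/3, 13)
obs 10: x=2 → posterior Dirichlet(8, 9/2, 20/3, 13)
obs 11: x=2 → posterior Dirichlet(8, 9/2, 23/3, 13)
obs 12: x=3 → posterior Dirichlet(8, 9/2, 23/3, 14)
obs 13: x=2 → posterior Dirichlet(8, 9/2, 26/3, 14)
obs 14: x=2 → posterior Dirichlet(8, 9/2, 29/3, 14)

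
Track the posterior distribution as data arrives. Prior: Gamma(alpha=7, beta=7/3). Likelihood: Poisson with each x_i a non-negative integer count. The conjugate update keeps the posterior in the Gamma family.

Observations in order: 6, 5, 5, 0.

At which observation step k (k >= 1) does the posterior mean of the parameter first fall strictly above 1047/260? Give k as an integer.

obs 1: x=6 → posterior Gamma(13, 10/3)
obs 2: x=5 → posterior Gamma(18, 13/3)
obs 3: x=5 → posterior Gamma(23, 16/3)
obs 4: x=0 → posterior Gamma(23, 19/3)

k = 2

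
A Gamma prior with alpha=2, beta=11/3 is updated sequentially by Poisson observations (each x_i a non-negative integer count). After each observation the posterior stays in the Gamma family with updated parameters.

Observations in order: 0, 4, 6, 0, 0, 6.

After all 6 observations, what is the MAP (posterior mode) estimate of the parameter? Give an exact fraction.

51/29

obs 1: x=0 → posterior Gamma(2, 14/3)
obs 2: x=4 → posterior Gamma(6, 17/3)
obs 3: x=6 → posterior Gamma(12, 20/3)
obs 4: x=0 → posterior Gamma(12, 23/3)
obs 5: x=0 → posterior Gamma(12, 26/3)
obs 6: x=6 → posterior Gamma(18, 29/3)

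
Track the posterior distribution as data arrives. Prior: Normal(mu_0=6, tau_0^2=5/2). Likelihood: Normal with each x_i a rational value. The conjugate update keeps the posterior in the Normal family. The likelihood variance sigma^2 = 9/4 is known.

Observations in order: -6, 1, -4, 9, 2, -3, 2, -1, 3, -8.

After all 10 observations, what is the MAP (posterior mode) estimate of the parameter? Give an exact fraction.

4/109

obs 1: x=-6 → posterior Normal(-6/19, 45/38)
obs 2: x=1 → posterior Normal(4/29, 45/58)
obs 3: x=-4 → posterior Normal(-12/13, 15/26)
obs 4: x=9 → posterior Normal(54/49, 45/98)
obs 5: x=2 → posterior Normal(74/59, 45/118)
obs 6: x=-3 → posterior Normal(44/69, 15/46)
obs 7: x=2 → posterior Normal(64/79, 45/158)
obs 8: x=-1 → posterior Normal(54/89, 45/178)
obs 9: x=3 → posterior Normal(28/33, 5/22)
obs 10: x=-8 → posterior Normal(4/109, 45/218)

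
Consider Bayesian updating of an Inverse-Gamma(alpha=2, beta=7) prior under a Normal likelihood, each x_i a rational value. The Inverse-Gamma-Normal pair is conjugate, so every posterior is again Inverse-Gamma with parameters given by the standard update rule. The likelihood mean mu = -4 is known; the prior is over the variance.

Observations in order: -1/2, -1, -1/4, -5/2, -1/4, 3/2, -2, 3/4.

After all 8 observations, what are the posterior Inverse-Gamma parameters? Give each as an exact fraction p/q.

obs 1: x=-1/2 → posterior Inverse-Gamma(5/2, 105/8)
obs 2: x=-1 → posterior Inverse-Gamma(3, 141/8)
obs 3: x=-1/4 → posterior Inverse-Gamma(7/2, 789/32)
obs 4: x=-5/2 → posterior Inverse-Gamma(4, 825/32)
obs 5: x=-1/4 → posterior Inverse-Gamma(9/2, 525/16)
obs 6: x=3/2 → posterior Inverse-Gamma(5, 767/16)
obs 7: x=-2 → posterior Inverse-Gamma(11/2, 799/16)
obs 8: x=3/4 → posterior Inverse-Gamma(6, 1959/32)

alpha=6, beta=1959/32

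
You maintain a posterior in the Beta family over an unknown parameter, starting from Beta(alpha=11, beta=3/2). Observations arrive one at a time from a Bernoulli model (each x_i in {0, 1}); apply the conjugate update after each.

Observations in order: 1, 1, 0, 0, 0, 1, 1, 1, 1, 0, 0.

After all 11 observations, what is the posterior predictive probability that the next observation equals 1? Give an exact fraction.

obs 1: x=1 → posterior Beta(12, 3/2)
obs 2: x=1 → posterior Beta(13, 3/2)
obs 3: x=0 → posterior Beta(13, 5/2)
obs 4: x=0 → posterior Beta(13, 7/2)
obs 5: x=0 → posterior Beta(13, 9/2)
obs 6: x=1 → posterior Beta(14, 9/2)
obs 7: x=1 → posterior Beta(15, 9/2)
obs 8: x=1 → posterior Beta(16, 9/2)
obs 9: x=1 → posterior Beta(17, 9/2)
obs 10: x=0 → posterior Beta(17, 11/2)
obs 11: x=0 → posterior Beta(17, 13/2)

34/47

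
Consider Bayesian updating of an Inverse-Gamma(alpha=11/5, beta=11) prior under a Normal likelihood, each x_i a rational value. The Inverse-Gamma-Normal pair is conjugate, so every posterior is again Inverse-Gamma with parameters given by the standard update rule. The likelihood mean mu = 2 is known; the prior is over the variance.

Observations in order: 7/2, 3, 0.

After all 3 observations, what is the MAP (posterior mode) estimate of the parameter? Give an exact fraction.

585/188

obs 1: x=7/2 → posterior Inverse-Gamma(27/10, 97/8)
obs 2: x=3 → posterior Inverse-Gamma(16/5, 101/8)
obs 3: x=0 → posterior Inverse-Gamma(37/10, 117/8)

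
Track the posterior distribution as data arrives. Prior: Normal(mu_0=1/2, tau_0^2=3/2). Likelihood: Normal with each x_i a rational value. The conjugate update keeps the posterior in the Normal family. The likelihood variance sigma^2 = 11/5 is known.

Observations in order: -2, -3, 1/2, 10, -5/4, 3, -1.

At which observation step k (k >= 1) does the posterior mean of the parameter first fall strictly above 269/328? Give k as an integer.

obs 1: x=-2 → posterior Normal(-19/37, 33/37)
obs 2: x=-3 → posterior Normal(-16/13, 33/52)
obs 3: x=1/2 → posterior Normal(-113/134, 33/67)
obs 4: x=10 → posterior Normal(187/164, 33/82)
obs 5: x=-5/4 → posterior Normal(299/388, 33/97)
obs 6: x=3 → posterior Normal(479/448, 33/112)
obs 7: x=-1 → posterior Normal(419/508, 33/127)

k = 4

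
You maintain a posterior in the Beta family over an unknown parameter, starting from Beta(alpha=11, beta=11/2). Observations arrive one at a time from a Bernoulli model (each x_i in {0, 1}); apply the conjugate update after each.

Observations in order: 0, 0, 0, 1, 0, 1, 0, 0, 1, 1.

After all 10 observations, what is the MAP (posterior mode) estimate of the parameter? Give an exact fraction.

obs 1: x=0 → posterior Beta(11, 13/2)
obs 2: x=0 → posterior Beta(11, 15/2)
obs 3: x=0 → posterior Beta(11, 17/2)
obs 4: x=1 → posterior Beta(12, 17/2)
obs 5: x=0 → posterior Beta(12, 19/2)
obs 6: x=1 → posterior Beta(13, 19/2)
obs 7: x=0 → posterior Beta(13, 21/2)
obs 8: x=0 → posterior Beta(13, 23/2)
obs 9: x=1 → posterior Beta(14, 23/2)
obs 10: x=1 → posterior Beta(15, 23/2)

4/7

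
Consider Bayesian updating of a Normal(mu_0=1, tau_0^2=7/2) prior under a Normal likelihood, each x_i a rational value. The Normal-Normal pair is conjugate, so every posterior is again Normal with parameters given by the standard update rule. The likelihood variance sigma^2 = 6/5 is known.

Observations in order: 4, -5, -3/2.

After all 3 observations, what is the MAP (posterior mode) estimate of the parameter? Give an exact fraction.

obs 1: x=4 → posterior Normal(152/47, 42/47)
obs 2: x=-5 → posterior Normal(-23/82, 21/41)
obs 3: x=-3/2 → posterior Normal(-151/234, 14/39)

-151/234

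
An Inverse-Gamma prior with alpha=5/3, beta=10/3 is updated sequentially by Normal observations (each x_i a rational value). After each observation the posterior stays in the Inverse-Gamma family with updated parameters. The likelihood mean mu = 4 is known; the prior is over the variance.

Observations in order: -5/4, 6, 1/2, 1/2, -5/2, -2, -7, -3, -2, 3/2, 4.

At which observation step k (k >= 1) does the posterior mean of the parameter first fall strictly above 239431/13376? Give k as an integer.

k = 6

obs 1: x=-5/4 → posterior Inverse-Gamma(13/6, 1643/96)
obs 2: x=6 → posterior Inverse-Gamma(8/3, 1835/96)
obs 3: x=1/2 → posterior Inverse-Gamma(19/6, 2423/96)
obs 4: x=1/2 → posterior Inverse-Gamma(11/3, 3011/96)
obs 5: x=-5/2 → posterior Inverse-Gamma(25/6, 5039/96)
obs 6: x=-2 → posterior Inverse-Gamma(14/3, 6767/96)
obs 7: x=-7 → posterior Inverse-Gamma(31/6, 12575/96)
obs 8: x=-3 → posterior Inverse-Gamma(17/3, 14927/96)
obs 9: x=-2 → posterior Inverse-Gamma(37/6, 16655/96)
obs 10: x=3/2 → posterior Inverse-Gamma(20/3, 16955/96)
obs 11: x=4 → posterior Inverse-Gamma(43/6, 16955/96)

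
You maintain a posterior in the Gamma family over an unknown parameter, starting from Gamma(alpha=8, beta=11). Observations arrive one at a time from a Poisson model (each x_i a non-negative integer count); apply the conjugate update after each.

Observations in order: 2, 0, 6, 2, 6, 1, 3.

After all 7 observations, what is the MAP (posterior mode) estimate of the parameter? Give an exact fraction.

obs 1: x=2 → posterior Gamma(10, 12)
obs 2: x=0 → posterior Gamma(10, 13)
obs 3: x=6 → posterior Gamma(16, 14)
obs 4: x=2 → posterior Gamma(18, 15)
obs 5: x=6 → posterior Gamma(24, 16)
obs 6: x=1 → posterior Gamma(25, 17)
obs 7: x=3 → posterior Gamma(28, 18)

3/2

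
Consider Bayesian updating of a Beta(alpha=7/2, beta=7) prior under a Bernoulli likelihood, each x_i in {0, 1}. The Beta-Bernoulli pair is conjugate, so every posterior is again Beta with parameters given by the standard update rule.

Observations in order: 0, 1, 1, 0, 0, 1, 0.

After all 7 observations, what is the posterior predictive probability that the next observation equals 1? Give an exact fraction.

13/35

obs 1: x=0 → posterior Beta(7/2, 8)
obs 2: x=1 → posterior Beta(9/2, 8)
obs 3: x=1 → posterior Beta(11/2, 8)
obs 4: x=0 → posterior Beta(11/2, 9)
obs 5: x=0 → posterior Beta(11/2, 10)
obs 6: x=1 → posterior Beta(13/2, 10)
obs 7: x=0 → posterior Beta(13/2, 11)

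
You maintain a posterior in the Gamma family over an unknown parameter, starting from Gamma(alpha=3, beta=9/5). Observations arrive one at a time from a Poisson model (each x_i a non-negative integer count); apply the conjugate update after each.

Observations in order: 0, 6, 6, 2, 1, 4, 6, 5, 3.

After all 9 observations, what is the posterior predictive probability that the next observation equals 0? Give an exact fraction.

obs 1: x=0 → posterior Gamma(3, 14/5)
obs 2: x=6 → posterior Gamma(9, 19/5)
obs 3: x=6 → posterior Gamma(15, 24/5)
obs 4: x=2 → posterior Gamma(17, 29/5)
obs 5: x=1 → posterior Gamma(18, 34/5)
obs 6: x=4 → posterior Gamma(22, 39/5)
obs 7: x=6 → posterior Gamma(28, 44/5)
obs 8: x=5 → posterior Gamma(33, 49/5)
obs 9: x=3 → posterior Gamma(36, 54/5)

232367482936623516730287712543386283362359123728764547834576896/5632126739027588519658984775872141857619309476789431335641625841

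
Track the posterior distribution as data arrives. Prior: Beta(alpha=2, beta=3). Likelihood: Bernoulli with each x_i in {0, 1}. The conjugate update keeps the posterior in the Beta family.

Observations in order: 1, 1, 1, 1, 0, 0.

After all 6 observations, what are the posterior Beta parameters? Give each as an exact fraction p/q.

obs 1: x=1 → posterior Beta(3, 3)
obs 2: x=1 → posterior Beta(4, 3)
obs 3: x=1 → posterior Beta(5, 3)
obs 4: x=1 → posterior Beta(6, 3)
obs 5: x=0 → posterior Beta(6, 4)
obs 6: x=0 → posterior Beta(6, 5)

alpha=6, beta=5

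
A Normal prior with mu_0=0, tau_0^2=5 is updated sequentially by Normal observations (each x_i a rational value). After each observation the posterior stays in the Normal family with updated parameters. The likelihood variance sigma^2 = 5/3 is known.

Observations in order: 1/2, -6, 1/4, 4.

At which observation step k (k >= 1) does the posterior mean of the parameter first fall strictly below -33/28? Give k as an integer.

obs 1: x=1/2 → posterior Normal(3/8, 5/4)
obs 2: x=-6 → posterior Normal(-33/14, 5/7)
obs 3: x=1/4 → posterior Normal(-63/40, 1/2)
obs 4: x=4 → posterior Normal(-15/52, 5/13)

k = 2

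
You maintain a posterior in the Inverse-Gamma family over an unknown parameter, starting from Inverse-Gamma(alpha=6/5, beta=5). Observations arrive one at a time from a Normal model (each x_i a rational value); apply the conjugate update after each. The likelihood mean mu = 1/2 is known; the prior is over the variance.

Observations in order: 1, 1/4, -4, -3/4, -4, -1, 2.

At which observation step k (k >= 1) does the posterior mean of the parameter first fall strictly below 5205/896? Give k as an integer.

obs 1: x=1 → posterior Inverse-Gamma(17/10, 41/8)
obs 2: x=1/4 → posterior Inverse-Gamma(11/5, 165/32)
obs 3: x=-4 → posterior Inverse-Gamma(27/10, 489/32)
obs 4: x=-3/4 → posterior Inverse-Gamma(16/5, 257/16)
obs 5: x=-4 → posterior Inverse-Gamma(37/10, 419/16)
obs 6: x=-1 → posterior Inverse-Gamma(21/5, 437/16)
obs 7: x=2 → posterior Inverse-Gamma(47/10, 455/16)

k = 2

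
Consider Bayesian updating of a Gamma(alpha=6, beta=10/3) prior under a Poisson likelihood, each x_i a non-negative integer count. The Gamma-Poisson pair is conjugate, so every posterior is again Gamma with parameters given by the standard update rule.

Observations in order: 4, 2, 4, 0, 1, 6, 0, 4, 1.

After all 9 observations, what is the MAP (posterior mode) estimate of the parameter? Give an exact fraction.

81/37

obs 1: x=4 → posterior Gamma(10, 13/3)
obs 2: x=2 → posterior Gamma(12, 16/3)
obs 3: x=4 → posterior Gamma(16, 19/3)
obs 4: x=0 → posterior Gamma(16, 22/3)
obs 5: x=1 → posterior Gamma(17, 25/3)
obs 6: x=6 → posterior Gamma(23, 28/3)
obs 7: x=0 → posterior Gamma(23, 31/3)
obs 8: x=4 → posterior Gamma(27, 34/3)
obs 9: x=1 → posterior Gamma(28, 37/3)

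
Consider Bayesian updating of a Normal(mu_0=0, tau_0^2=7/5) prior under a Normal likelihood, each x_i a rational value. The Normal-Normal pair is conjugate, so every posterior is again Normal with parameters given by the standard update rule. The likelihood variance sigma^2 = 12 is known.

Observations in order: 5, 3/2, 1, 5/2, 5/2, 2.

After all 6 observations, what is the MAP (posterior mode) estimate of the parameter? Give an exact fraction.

203/204

obs 1: x=5 → posterior Normal(35/67, 84/67)
obs 2: x=3/2 → posterior Normal(91/148, 42/37)
obs 3: x=1 → posterior Normal(35/54, 28/27)
obs 4: x=5/2 → posterior Normal(35/44, 21/22)
obs 5: x=5/2 → posterior Normal(35/38, 84/95)
obs 6: x=2 → posterior Normal(203/204, 14/17)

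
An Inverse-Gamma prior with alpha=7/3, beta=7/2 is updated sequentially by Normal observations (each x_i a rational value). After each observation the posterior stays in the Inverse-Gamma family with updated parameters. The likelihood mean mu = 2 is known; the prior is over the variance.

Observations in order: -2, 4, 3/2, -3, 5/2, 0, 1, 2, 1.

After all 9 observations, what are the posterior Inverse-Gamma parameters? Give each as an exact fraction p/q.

alpha=41/6, beta=117/4

obs 1: x=-2 → posterior Inverse-Gamma(17/6, 23/2)
obs 2: x=4 → posterior Inverse-Gamma(10/3, 27/2)
obs 3: x=3/2 → posterior Inverse-Gamma(23/6, 109/8)
obs 4: x=-3 → posterior Inverse-Gamma(13/3, 209/8)
obs 5: x=5/2 → posterior Inverse-Gamma(29/6, 105/4)
obs 6: x=0 → posterior Inverse-Gamma(16/3, 113/4)
obs 7: x=1 → posterior Inverse-Gamma(35/6, 115/4)
obs 8: x=2 → posterior Inverse-Gamma(19/3, 115/4)
obs 9: x=1 → posterior Inverse-Gamma(41/6, 117/4)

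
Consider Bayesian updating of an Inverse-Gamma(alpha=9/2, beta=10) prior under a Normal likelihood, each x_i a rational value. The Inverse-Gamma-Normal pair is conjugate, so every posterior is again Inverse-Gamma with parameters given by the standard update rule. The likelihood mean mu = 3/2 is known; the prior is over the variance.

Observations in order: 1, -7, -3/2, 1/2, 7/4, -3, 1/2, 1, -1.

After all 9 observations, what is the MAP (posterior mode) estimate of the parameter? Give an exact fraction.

obs 1: x=1 → posterior Inverse-Gamma(5, 81/8)
obs 2: x=-7 → posterior Inverse-Gamma(11/2, 185/4)
obs 3: x=-3/2 → posterior Inverse-Gamma(6, 203/4)
obs 4: x=1/2 → posterior Inverse-Gamma(13/2, 205/4)
obs 5: x=7/4 → posterior Inverse-Gamma(7, 1641/32)
obs 6: x=-3 → posterior Inverse-Gamma(15/2, 1965/32)
obs 7: x=1/2 → posterior Inverse-Gamma(8, 1981/32)
obs 8: x=1 → posterior Inverse-Gamma(17/2, 1985/32)
obs 9: x=-1 → posterior Inverse-Gamma(9, 2085/32)

417/64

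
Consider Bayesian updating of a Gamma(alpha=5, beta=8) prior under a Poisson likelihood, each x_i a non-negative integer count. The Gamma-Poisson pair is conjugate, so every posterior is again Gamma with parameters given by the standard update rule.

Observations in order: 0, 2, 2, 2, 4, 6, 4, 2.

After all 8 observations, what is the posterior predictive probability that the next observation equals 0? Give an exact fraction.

obs 1: x=0 → posterior Gamma(5, 9)
obs 2: x=2 → posterior Gamma(7, 10)
obs 3: x=2 → posterior Gamma(9, 11)
obs 4: x=2 → posterior Gamma(11, 12)
obs 5: x=4 → posterior Gamma(15, 13)
obs 6: x=6 → posterior Gamma(21, 14)
obs 7: x=4 → posterior Gamma(25, 15)
obs 8: x=2 → posterior Gamma(27, 16)

324518553658426726783156020576256/1667711322168688287513535727415473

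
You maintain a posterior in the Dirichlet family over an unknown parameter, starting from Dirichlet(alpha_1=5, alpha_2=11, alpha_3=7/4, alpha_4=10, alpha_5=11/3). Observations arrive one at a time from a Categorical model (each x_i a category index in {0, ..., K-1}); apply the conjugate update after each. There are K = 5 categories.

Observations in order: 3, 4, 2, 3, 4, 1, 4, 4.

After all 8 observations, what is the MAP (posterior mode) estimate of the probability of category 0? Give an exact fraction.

48/413

obs 1: x=3 → posterior Dirichlet(5, 11, 7/4, 11, 11/3)
obs 2: x=4 → posterior Dirichlet(5, 11, 7/4, 11, 14/3)
obs 3: x=2 → posterior Dirichlet(5, 11, 11/4, 11, 14/3)
obs 4: x=3 → posterior Dirichlet(5, 11, 11/4, 12, 14/3)
obs 5: x=4 → posterior Dirichlet(5, 11, 11/4, 12, 17/3)
obs 6: x=1 → posterior Dirichlet(5, 12, 11/4, 12, 17/3)
obs 7: x=4 → posterior Dirichlet(5, 12, 11/4, 12, 20/3)
obs 8: x=4 → posterior Dirichlet(5, 12, 11/4, 12, 23/3)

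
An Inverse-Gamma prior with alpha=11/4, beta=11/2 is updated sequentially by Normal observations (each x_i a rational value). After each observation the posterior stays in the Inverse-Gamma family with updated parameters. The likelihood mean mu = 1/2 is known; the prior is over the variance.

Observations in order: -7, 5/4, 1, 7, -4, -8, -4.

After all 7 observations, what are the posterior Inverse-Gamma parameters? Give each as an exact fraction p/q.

alpha=25/4, beta=3569/32

obs 1: x=-7 → posterior Inverse-Gamma(13/4, 269/8)
obs 2: x=5/4 → posterior Inverse-Gamma(15/4, 1085/32)
obs 3: x=1 → posterior Inverse-Gamma(17/4, 1089/32)
obs 4: x=7 → posterior Inverse-Gamma(19/4, 1765/32)
obs 5: x=-4 → posterior Inverse-Gamma(21/4, 2089/32)
obs 6: x=-8 → posterior Inverse-Gamma(23/4, 3245/32)
obs 7: x=-4 → posterior Inverse-Gamma(25/4, 3569/32)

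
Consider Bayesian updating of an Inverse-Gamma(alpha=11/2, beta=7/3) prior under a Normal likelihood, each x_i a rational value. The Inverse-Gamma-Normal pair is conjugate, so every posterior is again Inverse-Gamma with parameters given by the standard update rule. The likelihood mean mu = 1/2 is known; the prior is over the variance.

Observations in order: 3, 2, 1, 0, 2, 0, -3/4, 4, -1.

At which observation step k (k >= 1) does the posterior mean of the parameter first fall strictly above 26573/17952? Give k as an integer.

obs 1: x=3 → posterior Inverse-Gamma(6, 131/24)
obs 2: x=2 → posterior Inverse-Gamma(13/2, 79/12)
obs 3: x=1 → posterior Inverse-Gamma(7, 161/24)
obs 4: x=0 → posterior Inverse-Gamma(15/2, 41/6)
obs 5: x=2 → posterior Inverse-Gamma(8, 191/24)
obs 6: x=0 → posterior Inverse-Gamma(17/2, 97/12)
obs 7: x=-3/4 → posterior Inverse-Gamma(9, 851/96)
obs 8: x=4 → posterior Inverse-Gamma(19/2, 1439/96)
obs 9: x=-1 → posterior Inverse-Gamma(10, 1547/96)

k = 8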